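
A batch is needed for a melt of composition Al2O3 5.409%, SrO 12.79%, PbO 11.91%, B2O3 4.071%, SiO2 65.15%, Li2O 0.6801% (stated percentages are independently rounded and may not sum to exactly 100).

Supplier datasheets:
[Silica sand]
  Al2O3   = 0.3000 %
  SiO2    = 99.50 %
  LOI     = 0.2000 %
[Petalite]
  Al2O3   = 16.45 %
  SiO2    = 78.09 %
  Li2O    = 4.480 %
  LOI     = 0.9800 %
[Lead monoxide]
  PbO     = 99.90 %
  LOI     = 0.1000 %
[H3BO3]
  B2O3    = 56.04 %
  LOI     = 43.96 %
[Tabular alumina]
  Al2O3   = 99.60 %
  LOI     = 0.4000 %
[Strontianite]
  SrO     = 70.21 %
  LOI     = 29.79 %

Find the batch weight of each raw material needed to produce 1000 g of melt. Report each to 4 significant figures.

Batch per 1000 g melt:
  Silica sand: 535.6 g
  Petalite: 151.8 g
  Lead monoxide: 119.2 g
  H3BO3: 72.64 g
  Tabular alumina: 27.62 g
  Strontianite: 182.2 g
Total batch = 1089 g; LOI loss = 89.00 g; yield = 91.83%

Full precision is carried throughout. Intermediates are displayed rounded to four significant figures — every reported number carries a single rounding; all derived quantities (yield, ignition loss, totals, glass mass, the six compositions) are re-derived at exact precision from the weighed amounts for 1000 g of glass, exactly as shown in the problem or answer text.
Target masses of each oxide per 1000 g melt:
  Al2O3: 5.409% × 1000 = 54.09 g
  SrO: 12.79% × 1000 = 127.9 g
  PbO: 11.91% × 1000 = 119.1 g
  B2O3: 4.071% × 1000 = 40.71 g
  SiO2: 65.15% × 1000 = 651.5 g
  Li2O: 0.6801% × 1000 = 6.801 g
Mass-balance tally per oxide per the reported batch figures, relative to the basis at hand (sums match the target masses within answer rounding):
  Al2O3: 535.6·0.003000 + 151.8·0.1645 + 27.62·0.9960 = 54.09 g (target 54.09 g)
  SrO: 182.2·0.7021 = 127.9 g (target 127.9 g)
  PbO: 119.2·0.9990 = 119.1 g (target 119.1 g)
  B2O3: 72.64·0.5604 = 40.71 g (target 40.71 g)
  SiO2: 535.6·0.9950 + 151.8·0.7809 = 651.5 g (target 651.5 g)
  Li2O: 151.8·0.04480 = 6.801 g (target 6.801 g)
Glass-mass sanity pass: batch Σ − ignition loss = 1000 g (the targets, summed, come to 1000 g; the stated basis being 1000 g — deltas are rounding alone).
Summing the batch: Σ batch = 1089 g; loss to ignition Σ batch·LOI = 89.00 g; yield, glass over the total, = 91.83%.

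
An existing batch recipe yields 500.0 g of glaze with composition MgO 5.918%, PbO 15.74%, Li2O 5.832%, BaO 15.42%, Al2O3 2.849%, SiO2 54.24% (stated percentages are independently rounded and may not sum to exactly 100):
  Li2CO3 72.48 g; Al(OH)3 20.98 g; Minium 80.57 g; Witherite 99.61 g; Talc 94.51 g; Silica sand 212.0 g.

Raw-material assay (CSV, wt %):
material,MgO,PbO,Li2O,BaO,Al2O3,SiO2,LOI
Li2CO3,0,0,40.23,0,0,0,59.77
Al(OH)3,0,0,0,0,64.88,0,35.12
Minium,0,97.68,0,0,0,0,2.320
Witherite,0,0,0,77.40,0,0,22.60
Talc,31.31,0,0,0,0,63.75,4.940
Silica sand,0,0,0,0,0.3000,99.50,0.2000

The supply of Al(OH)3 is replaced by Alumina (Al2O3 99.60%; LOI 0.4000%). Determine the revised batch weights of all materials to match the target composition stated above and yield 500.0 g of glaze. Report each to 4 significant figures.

Revised batch per 500.0 g glaze:
  Li2CO3: 72.48 g
  Alumina: 13.66 g
  Minium: 80.57 g
  Witherite: 99.61 g
  Talc: 94.51 g
  Silica sand: 212.0 g
Total batch = 572.8 g; LOI loss = 72.85 g

Mid-chain values are shown, rounded to 4 significant digits, in the working; the whole derivation runs at full precision from first step to last; every reported figure takes just one rounding. Derived quantities, including net glass mass, totals, yield, six oxide percentages, ignition loss, are recomputed from the weighed amounts at 500.0 g of glass in full float precision, as they appear in either problem or answer.
Target masses of each oxide per 500.0 g glaze:
  MgO: 5.918% × 500.0 = 29.59 g
  PbO: 15.74% × 500.0 = 78.70 g
  Li2O: 5.832% × 500.0 = 29.16 g
  BaO: 15.42% × 500.0 = 77.10 g
  Al2O3: 2.849% × 500.0 = 14.24 g
  SiO2: 54.24% × 500.0 = 271.2 g
Balance tally, oxide-wise, given the weights on record, against the basis in use (oxide sums agree with the targets exact up to rounding of places):
  MgO: 94.51·0.3131 = 29.59 g (target 29.59 g)
  PbO: 80.57·0.9768 = 78.70 g (target 78.70 g)
  Li2O: 72.48·0.4023 = 29.16 g (target 29.16 g)
  BaO: 99.61·0.7740 = 77.10 g (target 77.10 g)
  Al2O3: 13.66·0.9960 + 212.0·0.003000 = 14.24 g (target 14.24 g)
  SiO2: 94.51·0.6375 + 212.0·0.9950 = 271.2 g (target 271.2 g)
Glass-mass closure: total batch − LOI = 500.0 g (the Σ of target masses is 500.0 g; stated basis 500.0 g — deltas are rounding alone).
Whole-batch sum: Σ batch = 572.8 g; Σ batch·LOI gives LOI loss = 72.85 g; as yield: glass ÷ batch → 87.28%.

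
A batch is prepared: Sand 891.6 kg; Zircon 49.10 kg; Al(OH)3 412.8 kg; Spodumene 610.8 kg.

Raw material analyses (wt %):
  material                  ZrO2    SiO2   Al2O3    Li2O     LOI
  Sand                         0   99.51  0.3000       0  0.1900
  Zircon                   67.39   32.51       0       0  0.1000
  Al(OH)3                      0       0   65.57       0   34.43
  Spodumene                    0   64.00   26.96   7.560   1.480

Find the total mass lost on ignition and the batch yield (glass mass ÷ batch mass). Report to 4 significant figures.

LOI loss = 152.9 kg; glass = 1811 kg; yield = 92.22%

Values along the way appear with 4-significant-figure rounding across the worked steps; the working math holds full precision in every operation — each reported number is rounded only once; derived quantities are carried starting from the weights at 1811 kg of glass at full float precision (totals, four oxide percentages, yield, LOI, glass mass) as set out in question or answer.
Loss on ignition, line by line:
  Sand: 891.6 × 0.001900 = 1.694 kg
  Zircon: 49.10 × 0.001000 = 0.04910 kg
  Al(OH)3: 412.8 × 0.3443 = 142.1 kg
  Spodumene: 610.8 × 0.01480 = 9.040 kg
Total LOI = 152.9 kg
Glass = batch − LOI = 1964 − 152.9 = 1811 kg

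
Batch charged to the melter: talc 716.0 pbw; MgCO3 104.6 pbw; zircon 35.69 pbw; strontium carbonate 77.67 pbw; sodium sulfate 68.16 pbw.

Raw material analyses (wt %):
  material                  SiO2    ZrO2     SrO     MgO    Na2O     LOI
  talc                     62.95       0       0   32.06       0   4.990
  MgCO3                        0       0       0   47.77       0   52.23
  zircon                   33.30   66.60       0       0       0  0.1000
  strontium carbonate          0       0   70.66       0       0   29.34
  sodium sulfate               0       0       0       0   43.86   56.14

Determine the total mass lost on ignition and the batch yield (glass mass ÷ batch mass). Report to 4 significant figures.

LOI loss = 151.5 pbw; glass = 850.7 pbw; yield = 84.89%

In-progress results are printed (rounded to 4 significant figures) at each printed step; every computation carries full precision at all times. Exactly one rounding is applied to each reported value — all derived quantities (the totals, net glass mass, ignition loss, five oxide percentages, yield) are computed from the weighed amounts per 850.7 pbw of glass at exact precision, exactly as shown in question or answer.
Material-by-material LOI:
  talc: 716.0 × 0.04990 = 35.73 pbw
  MgCO3: 104.6 × 0.5223 = 54.63 pbw
  zircon: 35.69 × 0.001000 = 0.03569 pbw
  strontium carbonate: 77.67 × 0.2934 = 22.79 pbw
  sodium sulfate: 68.16 × 0.5614 = 38.27 pbw
Total LOI = 151.5 pbw
Glass = batch − LOI = 1002 − 151.5 = 850.7 pbw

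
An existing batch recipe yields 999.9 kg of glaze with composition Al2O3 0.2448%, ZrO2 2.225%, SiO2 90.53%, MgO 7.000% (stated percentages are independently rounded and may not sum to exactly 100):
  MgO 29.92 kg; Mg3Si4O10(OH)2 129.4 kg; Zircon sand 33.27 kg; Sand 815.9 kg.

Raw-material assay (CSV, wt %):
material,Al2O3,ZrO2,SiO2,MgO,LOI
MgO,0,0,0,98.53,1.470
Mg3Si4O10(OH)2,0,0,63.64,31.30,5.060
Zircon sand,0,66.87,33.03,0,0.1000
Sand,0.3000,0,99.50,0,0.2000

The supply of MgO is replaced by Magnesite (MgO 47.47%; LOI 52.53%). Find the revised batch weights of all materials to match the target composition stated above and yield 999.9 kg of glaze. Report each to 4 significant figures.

Each numeric step maintains full float precision from first step to last; intermediates appear, with 4-significant-figure rounding, alongside each step; a single rounding produces each reported number — derived quantities (four oxide percentages, net glass mass, LOI, the yield, totals) are computed from the batch weights for 999.9 kg of glass at full precision, as written in question or answer.
Per-oxide target masses for 999.9 kg glaze:
  Al2O3: 0.2448% × 999.9 = 2.448 kg
  ZrO2: 2.225% × 999.9 = 22.25 kg
  SiO2: 90.53% × 999.9 = 905.2 kg
  MgO: 7.000% × 999.9 = 69.99 kg
Per-oxide balance check applying the batch weights above, against the basis in use (each sum matches its target mass up to rounding of the answer):
  Al2O3: 815.9·0.003000 = 2.448 kg (target 2.448 kg)
  ZrO2: 33.27·0.6687 = 22.25 kg (target 22.25 kg)
  SiO2: 129.4·0.6364 + 33.27·0.3303 + 815.9·0.9950 = 905.2 kg (target 905.2 kg)
  MgO: 62.09·0.4747 + 129.4·0.3130 = 69.98 kg (target 69.99 kg)
Glass-mass bookkeeping: total charge less LOI = 999.8 kg (oxide target masses add up to 999.9 kg; with the basis standing at 999.9 kg — deltas are rounding alone).
Total batch = Σ batch = 1041 kg; Σ batch·LOI gives LOI loss = 40.83 kg; glass ÷ batch gives a yield of 96.08%.

Revised batch per 999.9 kg glaze:
  Magnesite: 62.09 kg
  Mg3Si4O10(OH)2: 129.4 kg
  Zircon sand: 33.27 kg
  Sand: 815.9 kg
Total batch = 1041 kg; LOI loss = 40.83 kg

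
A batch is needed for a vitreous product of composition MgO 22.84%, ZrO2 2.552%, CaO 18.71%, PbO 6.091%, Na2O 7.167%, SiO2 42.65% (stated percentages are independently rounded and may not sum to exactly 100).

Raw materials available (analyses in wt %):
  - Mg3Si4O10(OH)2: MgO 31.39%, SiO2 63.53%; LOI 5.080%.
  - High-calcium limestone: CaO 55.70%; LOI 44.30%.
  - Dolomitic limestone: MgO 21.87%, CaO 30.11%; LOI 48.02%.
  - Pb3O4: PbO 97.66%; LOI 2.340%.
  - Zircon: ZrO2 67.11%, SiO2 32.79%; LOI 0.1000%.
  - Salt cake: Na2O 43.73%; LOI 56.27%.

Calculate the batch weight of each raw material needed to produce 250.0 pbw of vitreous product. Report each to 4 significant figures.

Batch per 250.0 pbw vitreous product:
  Mg3Si4O10(OH)2: 162.9 pbw
  High-calcium limestone: 69.25 pbw
  Dolomitic limestone: 27.24 pbw
  Pb3O4: 15.59 pbw
  Zircon: 9.507 pbw
  Salt cake: 40.97 pbw
Total batch = 325.5 pbw; LOI loss = 75.46 pbw; yield = 76.81%

All arithmetic holds full float precision through the solve. Values along the way are shown (rounded to four significant digits) alongside each step. Every reported figure is rounded exactly once — derived quantities (ignition loss, six oxide percentages, net glass mass, the yield, totals) are carried using the weight values for 250.0 pbw of glass in full precision exactly as printed in the problem or the answer.
Oxide mass targets, per 250.0 pbw vitreous product:
  MgO: 22.84% × 250.0 = 57.10 pbw
  ZrO2: 2.552% × 250.0 = 6.380 pbw
  CaO: 18.71% × 250.0 = 46.78 pbw
  PbO: 6.091% × 250.0 = 15.23 pbw
  Na2O: 7.167% × 250.0 = 17.92 pbw
  SiO2: 42.65% × 250.0 = 106.6 pbw
Mass-balance tally per oxide given the weights on record, at the basis given (sum by sum, the targets are met given rounding of the digits):
  MgO: 162.9·0.3139 + 27.24·0.2187 = 57.09 pbw (target 57.10 pbw)
  ZrO2: 9.507·0.6711 = 6.380 pbw (target 6.380 pbw)
  CaO: 69.25·0.5570 + 27.24·0.3011 = 46.77 pbw (target 46.78 pbw)
  PbO: 15.59·0.9766 = 15.23 pbw (target 15.23 pbw)
  Na2O: 40.97·0.4373 = 17.92 pbw (target 17.92 pbw)
  SiO2: 162.9·0.6353 + 9.507·0.3279 = 106.6 pbw (target 106.6 pbw)
Mass balance on the glass: batch total minus LOI = 250.0 pbw (oxide target masses add up to 250.0 pbw; with the basis standing at 250.0 pbw — a pure rounding effect).
Summing the batch: Σ batch = 325.5 pbw; LOI loss = Σ batch·LOI = 75.46 pbw; yield: glass divided by total = 76.81%.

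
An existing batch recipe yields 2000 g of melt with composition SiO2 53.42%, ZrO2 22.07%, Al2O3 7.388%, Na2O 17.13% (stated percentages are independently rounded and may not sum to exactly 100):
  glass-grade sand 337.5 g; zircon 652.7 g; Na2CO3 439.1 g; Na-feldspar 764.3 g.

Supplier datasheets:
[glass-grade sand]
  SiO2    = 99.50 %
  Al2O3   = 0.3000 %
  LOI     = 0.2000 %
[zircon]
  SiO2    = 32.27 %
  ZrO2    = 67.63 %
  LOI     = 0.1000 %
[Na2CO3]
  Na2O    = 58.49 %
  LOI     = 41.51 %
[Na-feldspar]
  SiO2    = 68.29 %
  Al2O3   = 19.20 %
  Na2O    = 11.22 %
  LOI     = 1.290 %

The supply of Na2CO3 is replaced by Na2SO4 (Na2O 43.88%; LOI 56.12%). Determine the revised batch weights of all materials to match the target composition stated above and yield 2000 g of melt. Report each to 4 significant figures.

The whole derivation maintains full precision at each step — mid-chain values are displayed, rounded to 4 significant digits, on the page — a single rounding yields each reported number — the derived quantities, including LOI, yield, the four compositions, glass mass, the totals, are carried using the weight values per 2000 g of glass in full precision, as given in the problem or answer text.
Per-oxide target masses for 2000 g melt:
  SiO2: 53.42% × 2000 = 1068 g
  ZrO2: 22.07% × 2000 = 441.4 g
  Al2O3: 7.388% × 2000 = 147.8 g
  Na2O: 17.13% × 2000 = 342.6 g
Sums-versus-targets review working from each reported weight, for the quoted basis mass (each sum matches its target mass given rounding of the digits):
  SiO2: 337.5·0.9950 + 652.7·0.3227 + 764.3·0.6829 = 1068 g (target 1068 g)
  ZrO2: 652.7·0.6763 = 441.4 g (target 441.4 g)
  Al2O3: 337.5·0.003000 + 764.3·0.1920 = 147.8 g (target 147.8 g)
  Na2O: 585.3·0.4388 + 764.3·0.1122 = 342.6 g (target 342.6 g)
The glass-mass cross-check: total batch − LOI = 2000 g (summing oxide targets gives 2000 g; basis as stated: 2000 g — gaps are rounding artifacts).
Batch total: Σ batch = 2340 g; LOI removed, Σ of batch·LOI: 339.7 g; yield: glass divided by total = 85.48%.

Revised batch per 2000 g melt:
  glass-grade sand: 337.5 g
  zircon: 652.7 g
  Na2SO4: 585.3 g
  Na-feldspar: 764.3 g
Total batch = 2340 g; LOI loss = 339.7 g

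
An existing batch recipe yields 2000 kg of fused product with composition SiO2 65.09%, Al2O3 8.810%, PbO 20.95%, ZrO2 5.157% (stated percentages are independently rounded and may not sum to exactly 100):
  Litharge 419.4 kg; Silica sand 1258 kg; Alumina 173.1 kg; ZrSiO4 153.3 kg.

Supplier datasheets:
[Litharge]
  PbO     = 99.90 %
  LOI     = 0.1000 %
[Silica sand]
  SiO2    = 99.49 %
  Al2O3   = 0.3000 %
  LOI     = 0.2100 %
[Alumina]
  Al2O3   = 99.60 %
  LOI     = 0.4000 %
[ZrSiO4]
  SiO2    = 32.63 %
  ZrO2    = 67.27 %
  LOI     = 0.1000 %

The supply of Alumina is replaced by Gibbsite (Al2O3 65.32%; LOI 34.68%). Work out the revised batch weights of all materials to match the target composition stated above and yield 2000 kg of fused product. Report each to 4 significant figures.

Mid-chain values are shown (rounded to 4 significant figures) alongside each step; the working math runs at full float precision throughout; every reported number is rounded once only — derived quantities, which include yield, net glass mass, ignition loss, the four compositions, totals, are rebuilt at full float precision, as written in either problem or answer, from the weighed amounts at 2000 kg of glass.
Oxide-by-oxide targets in 2000 kg fused product:
  SiO2: 65.09% × 2000 = 1302 kg
  Al2O3: 8.810% × 2000 = 176.2 kg
  PbO: 20.95% × 2000 = 419.0 kg
  ZrO2: 5.157% × 2000 = 103.1 kg
Mass-balance tally per oxide given the weights on record, at the basis given (summed amounts equal target values net of answer rounding effects):
  SiO2: 1258·0.9949 + 153.3·0.3263 = 1302 kg (target 1302 kg)
  Al2O3: 1258·0.003000 + 264.0·0.6532 = 176.2 kg (target 176.2 kg)
  PbO: 419.4·0.9990 = 419.0 kg (target 419.0 kg)
  ZrO2: 153.3·0.6727 = 103.1 kg (target 103.1 kg)
Glass-mass sanity pass: batch Σ − ignition loss = 2000 kg (targets for the oxides total 2000 kg; with the basis standing at 2000 kg — differing by rounding only).
Whole-batch sum: Σ batch = 2095 kg; Σ batch·LOI gives LOI loss = 94.77 kg; as yield: glass ÷ batch → 95.48%.

Revised batch per 2000 kg fused product:
  Litharge: 419.4 kg
  Silica sand: 1258 kg
  Gibbsite: 264.0 kg
  ZrSiO4: 153.3 kg
Total batch = 2095 kg; LOI loss = 94.77 kg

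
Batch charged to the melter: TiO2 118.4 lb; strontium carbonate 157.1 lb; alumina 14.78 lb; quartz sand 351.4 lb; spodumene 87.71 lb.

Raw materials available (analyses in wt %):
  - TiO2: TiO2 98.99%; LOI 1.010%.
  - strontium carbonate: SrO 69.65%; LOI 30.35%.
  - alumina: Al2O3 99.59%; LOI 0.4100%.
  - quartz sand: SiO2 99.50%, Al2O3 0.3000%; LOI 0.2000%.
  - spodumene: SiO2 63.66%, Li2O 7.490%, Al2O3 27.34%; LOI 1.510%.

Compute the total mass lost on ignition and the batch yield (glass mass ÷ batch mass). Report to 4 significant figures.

Every computation carries exact precision through every step — in-progress results are shown, rounded to four significant digits, at each printed step — each reported figure takes just one rounding — all derived quantities are carried at full precision (the five compositions, totals, net glass mass, LOI, the yield) from the batch weights on 678.4 lb of glass, as quoted within either problem or answer.
Each material's LOI contribution:
  TiO2: 118.4 × 0.01010 = 1.196 lb
  strontium carbonate: 157.1 × 0.3035 = 47.68 lb
  alumina: 14.78 × 0.004100 = 0.06060 lb
  quartz sand: 351.4 × 0.002000 = 0.7028 lb
  spodumene: 87.71 × 0.01510 = 1.324 lb
Total LOI = 50.96 lb
Glass = batch − LOI = 729.4 − 50.96 = 678.4 lb

LOI loss = 50.96 lb; glass = 678.4 lb; yield = 93.01%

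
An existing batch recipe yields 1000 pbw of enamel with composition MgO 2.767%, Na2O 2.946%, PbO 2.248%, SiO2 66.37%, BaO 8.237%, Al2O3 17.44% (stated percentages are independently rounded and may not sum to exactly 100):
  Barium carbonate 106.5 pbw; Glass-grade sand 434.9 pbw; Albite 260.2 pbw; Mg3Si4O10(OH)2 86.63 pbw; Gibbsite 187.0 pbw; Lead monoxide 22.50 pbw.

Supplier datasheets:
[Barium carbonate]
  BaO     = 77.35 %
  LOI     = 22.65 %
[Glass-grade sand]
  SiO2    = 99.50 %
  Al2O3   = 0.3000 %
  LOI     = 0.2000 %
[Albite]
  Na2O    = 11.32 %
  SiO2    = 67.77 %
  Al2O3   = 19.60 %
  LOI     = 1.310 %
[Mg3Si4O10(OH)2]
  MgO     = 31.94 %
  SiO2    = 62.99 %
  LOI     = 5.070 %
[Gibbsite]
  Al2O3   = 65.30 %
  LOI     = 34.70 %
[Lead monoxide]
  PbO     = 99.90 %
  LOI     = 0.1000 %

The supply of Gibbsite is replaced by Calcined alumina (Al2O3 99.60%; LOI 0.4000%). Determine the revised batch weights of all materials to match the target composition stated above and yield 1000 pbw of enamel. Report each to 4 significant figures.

All internal work holds full float precision through every step. Intermediates are displayed, rounded to four significant figures, when written out — a single rounding produces every reported result — all derived quantities are computed using the weight values on 1000 pbw of glass at exact precision (ignition loss, six oxide percentages, the yield, totals, glass mass), precisely as stated by the problem or answer text.
Oxide-by-oxide targets in 1000 pbw enamel:
  MgO: 2.767% × 1000 = 27.67 pbw
  Na2O: 2.946% × 1000 = 29.46 pbw
  PbO: 2.248% × 1000 = 22.48 pbw
  SiO2: 66.37% × 1000 = 663.7 pbw
  BaO: 8.237% × 1000 = 82.37 pbw
  Al2O3: 17.44% × 1000 = 174.4 pbw
Checking each oxide sum per the reported batch figures, for the quoted basis mass (target by target, the sums agree exact up to rounding of places):
  MgO: 86.63·0.3194 = 27.67 pbw (target 27.67 pbw)
  Na2O: 260.2·0.1132 = 29.45 pbw (target 29.46 pbw)
  PbO: 22.50·0.9990 = 22.48 pbw (target 22.48 pbw)
  SiO2: 434.9·0.9950 + 260.2·0.6777 + 86.63·0.6299 = 663.6 pbw (target 663.7 pbw)
  BaO: 106.5·0.7735 = 82.38 pbw (target 82.37 pbw)
  Al2O3: 434.9·0.003000 + 260.2·0.1960 + 122.6·0.9960 = 174.4 pbw (target 174.4 pbw)
The glass-mass cross-check: total batch − LOI = 1000 pbw (the targets, summed, come to 1000 pbw; the stated basis being 1000 pbw — gaps are rounding artifacts).
Total batch = Σ batch = 1033 pbw; loss to ignition Σ batch·LOI = 33.31 pbw; yield: glass divided by total = 96.78%.

Revised batch per 1000 pbw enamel:
  Barium carbonate: 106.5 pbw
  Glass-grade sand: 434.9 pbw
  Albite: 260.2 pbw
  Mg3Si4O10(OH)2: 86.63 pbw
  Calcined alumina: 122.6 pbw
  Lead monoxide: 22.50 pbw
Total batch = 1033 pbw; LOI loss = 33.31 pbw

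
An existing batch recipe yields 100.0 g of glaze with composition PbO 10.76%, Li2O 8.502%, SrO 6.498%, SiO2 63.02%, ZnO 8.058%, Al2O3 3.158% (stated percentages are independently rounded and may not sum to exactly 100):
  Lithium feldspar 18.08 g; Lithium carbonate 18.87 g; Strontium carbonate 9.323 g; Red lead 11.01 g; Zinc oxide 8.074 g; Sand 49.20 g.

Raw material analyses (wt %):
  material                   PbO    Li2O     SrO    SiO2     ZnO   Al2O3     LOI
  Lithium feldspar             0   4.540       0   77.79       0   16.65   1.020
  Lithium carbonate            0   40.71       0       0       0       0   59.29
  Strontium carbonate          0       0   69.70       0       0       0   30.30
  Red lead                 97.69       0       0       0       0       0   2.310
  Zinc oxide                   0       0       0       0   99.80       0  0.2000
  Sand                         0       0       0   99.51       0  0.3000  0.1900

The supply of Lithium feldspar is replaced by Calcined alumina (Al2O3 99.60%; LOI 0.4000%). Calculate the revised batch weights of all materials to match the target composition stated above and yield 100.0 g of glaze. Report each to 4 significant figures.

Revised batch per 100.0 g glaze:
  Calcined alumina: 2.980 g
  Lithium carbonate: 20.88 g
  Strontium carbonate: 9.323 g
  Red lead: 11.01 g
  Zinc oxide: 8.074 g
  Sand: 63.33 g
Total batch = 115.6 g; LOI loss = 15.61 g

The working math holds full precision end to end. Values along the way are printed (rounded to 4 significant digits) as written — every reported value is rounded only once. Derived quantities (six oxide percentages, net glass mass, totals, LOI, yield) are re-derived at full float precision starting from the weights for 100.0 g of glass, as set out in the problem or the answer.
Per-oxide target masses for 100.0 g glaze:
  PbO: 10.76% × 100.0 = 10.76 g
  Li2O: 8.502% × 100.0 = 8.502 g
  SrO: 6.498% × 100.0 = 6.498 g
  SiO2: 63.02% × 100.0 = 63.02 g
  ZnO: 8.058% × 100.0 = 8.058 g
  Al2O3: 3.158% × 100.0 = 3.158 g
A balance pass over the oxides, applying the batch weights above, versus the basis set out (every target is met by its sum given rounding of the digits):
  PbO: 11.01·0.9769 = 10.76 g (target 10.76 g)
  Li2O: 20.88·0.4071 = 8.500 g (target 8.502 g)
  SrO: 9.323·0.6970 = 6.498 g (target 6.498 g)
  SiO2: 63.33·0.9951 = 63.02 g (target 63.02 g)
  ZnO: 8.074·0.9980 = 8.058 g (target 8.058 g)
  Al2O3: 2.980·0.9960 + 63.33·0.003000 = 3.158 g (target 3.158 g)
Glass mass check: batch Σ − ignition loss = 99.99 g (the targets, summed, come to 100.0 g; the stated basis being 100.0 g — differing by rounding only).
Summing the batch: Σ batch = 115.6 g; Σ batch·LOI gives LOI loss = 15.61 g; as yield: glass ÷ batch → 86.50%.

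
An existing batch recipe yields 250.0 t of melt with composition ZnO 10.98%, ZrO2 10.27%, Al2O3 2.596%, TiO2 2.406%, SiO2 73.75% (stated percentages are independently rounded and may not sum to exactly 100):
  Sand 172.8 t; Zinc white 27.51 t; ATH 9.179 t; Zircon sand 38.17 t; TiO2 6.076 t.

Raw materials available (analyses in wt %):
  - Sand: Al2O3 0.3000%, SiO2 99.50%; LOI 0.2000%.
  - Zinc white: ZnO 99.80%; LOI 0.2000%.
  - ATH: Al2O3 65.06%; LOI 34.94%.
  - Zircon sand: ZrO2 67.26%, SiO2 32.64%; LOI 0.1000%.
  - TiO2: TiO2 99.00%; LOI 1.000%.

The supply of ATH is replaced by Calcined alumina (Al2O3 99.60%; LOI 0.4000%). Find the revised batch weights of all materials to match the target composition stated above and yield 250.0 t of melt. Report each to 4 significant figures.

Revised batch per 250.0 t melt:
  Sand: 172.8 t
  Zinc white: 27.51 t
  Calcined alumina: 5.996 t
  Zircon sand: 38.17 t
  TiO2: 6.076 t
Total batch = 250.6 t; LOI loss = 0.5235 t

Working values appear with 4-significant-digit rounding within the worked lines. Exact precision is kept all the way through — each reported figure is rounded a single time; all derived quantities, which include five oxide percentages, net glass mass, LOI, totals, the yield, are carried in exact precision, precisely as stated by the question or the answer, using the weight values at 250.0 t of glass.
Per-oxide target masses for 250.0 t melt:
  ZnO: 10.98% × 250.0 = 27.45 t
  ZrO2: 10.27% × 250.0 = 25.68 t
  Al2O3: 2.596% × 250.0 = 6.490 t
  TiO2: 2.406% × 250.0 = 6.015 t
  SiO2: 73.75% × 250.0 = 184.4 t
A balance pass over the oxides, per the reported batch figures, per the basis as stated (every target is met by its sum net of answer rounding effects):
  ZnO: 27.51·0.9980 = 27.45 t (target 27.45 t)
  ZrO2: 38.17·0.6726 = 25.67 t (target 25.68 t)
  Al2O3: 172.8·0.003000 + 5.996·0.9960 = 6.490 t (target 6.490 t)
  TiO2: 6.076·0.9900 = 6.015 t (target 6.015 t)
  SiO2: 172.8·0.9950 + 38.17·0.3264 = 184.4 t (target 184.4 t)
Glass mass check: the batch minus its LOI: 250.0 t (the targets, summed, come to 250.0 t; stated basis 250.0 t — deltas are rounding alone).
Batch grand total — Σ batch = 250.6 t; ignition loss, Σ(batch × LOI) = 0.5235 t; yield, glass over the total, = 99.79%.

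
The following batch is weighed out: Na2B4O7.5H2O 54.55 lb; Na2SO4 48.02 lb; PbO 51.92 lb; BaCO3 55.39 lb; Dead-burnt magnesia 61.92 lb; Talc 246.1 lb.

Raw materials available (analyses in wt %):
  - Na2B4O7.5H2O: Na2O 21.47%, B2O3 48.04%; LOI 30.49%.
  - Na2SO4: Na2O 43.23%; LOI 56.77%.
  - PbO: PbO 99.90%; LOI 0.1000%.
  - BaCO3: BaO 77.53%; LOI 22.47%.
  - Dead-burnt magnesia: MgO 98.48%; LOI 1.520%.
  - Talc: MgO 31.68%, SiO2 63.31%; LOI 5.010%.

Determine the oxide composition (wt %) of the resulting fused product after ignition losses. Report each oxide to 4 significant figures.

The intermediate values appear rounded to 4 significant digits in the working; all internal work carries full float precision throughout — exactly one rounding lands on each reported number — the derived quantities, including the totals, yield, ignition loss, six oxide percentages, glass mass, are rebuilt starting from the weights at 448.2 lb of glass at exact precision, exactly as shown in the problem or the answer.
Oxide masses out of the charge:
  MgO: 61.92·0.9848 + 246.1·0.3168 = 138.9 lb
  Na2O: 54.55·0.2147 + 48.02·0.4323 = 32.47 lb
  SiO2: 246.1·0.6331 = 155.8 lb
  BaO: 55.39·0.7753 = 42.94 lb
  B2O3: 54.55·0.4804 = 26.21 lb
  PbO: 51.92·0.9990 = 51.87 lb
LOI: 54.55·0.3049 + 48.02·0.5677 + 51.92·0.001000 + 55.39·0.2247 + 61.92·0.01520 + 246.1·0.05010 = 69.66 lb
The glass mass, total less LOI, = 517.9 − 69.66 = 448.2 lb (consistent with Σ oxide mass)
each wt % is 100 × oxide ÷ glass

Glass mass = 448.2 lb (batch 517.9 − LOI 69.66).
Composition: MgO 31.00%, Na2O 7.244%, SiO2 34.76%, BaO 9.581%, B2O3 5.846%, PbO 11.57%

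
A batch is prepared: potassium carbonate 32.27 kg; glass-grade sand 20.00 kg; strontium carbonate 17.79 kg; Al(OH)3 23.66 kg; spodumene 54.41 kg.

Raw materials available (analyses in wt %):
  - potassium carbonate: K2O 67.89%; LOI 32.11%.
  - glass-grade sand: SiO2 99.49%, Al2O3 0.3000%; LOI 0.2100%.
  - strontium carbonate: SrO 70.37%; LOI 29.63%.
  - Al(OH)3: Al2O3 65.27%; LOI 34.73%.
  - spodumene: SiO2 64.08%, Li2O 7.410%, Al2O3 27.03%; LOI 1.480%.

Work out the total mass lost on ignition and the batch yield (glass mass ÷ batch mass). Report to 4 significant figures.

The intermediate values are printed rounded to four significant figures on the page; all internal work keeps full float precision at all times — every reported value is rounded just once. The derived quantities are carried starting from the weights for 123.4 kg of glass in full float precision (net glass mass, the totals, five oxide percentages, yield, LOI), as given in the question or the answer.
Each material's LOI contribution:
  potassium carbonate: 32.27 × 0.3211 = 10.36 kg
  glass-grade sand: 20.00 × 0.002100 = 0.04200 kg
  strontium carbonate: 17.79 × 0.2963 = 5.271 kg
  Al(OH)3: 23.66 × 0.3473 = 8.217 kg
  spodumene: 54.41 × 0.01480 = 0.8053 kg
Total LOI = 24.70 kg
Glass = batch − LOI = 148.1 − 24.70 = 123.4 kg

LOI loss = 24.70 kg; glass = 123.4 kg; yield = 83.33%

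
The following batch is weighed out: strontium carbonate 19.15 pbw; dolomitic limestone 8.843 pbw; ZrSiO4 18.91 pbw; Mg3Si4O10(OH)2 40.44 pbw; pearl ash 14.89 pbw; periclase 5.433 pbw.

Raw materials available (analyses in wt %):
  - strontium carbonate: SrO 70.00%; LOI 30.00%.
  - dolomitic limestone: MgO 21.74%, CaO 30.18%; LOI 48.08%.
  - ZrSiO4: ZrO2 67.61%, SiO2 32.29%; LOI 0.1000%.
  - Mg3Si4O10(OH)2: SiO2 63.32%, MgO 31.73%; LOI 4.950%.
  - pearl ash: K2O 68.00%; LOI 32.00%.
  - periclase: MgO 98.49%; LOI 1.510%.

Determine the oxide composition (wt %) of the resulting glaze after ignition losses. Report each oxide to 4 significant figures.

Glass mass = 90.80 pbw (batch 107.7 − LOI 16.86).
Composition: K2O 11.15%, ZrO2 14.08%, SrO 14.76%, SiO2 34.93%, MgO 22.14%, CaO 2.939%

The whole derivation maintains full precision at each step. Working values are displayed rounded off to 4 significant figures in the working; every reported figure sees exactly one rounding; derived quantities (ignition loss, six oxide percentages, net glass mass, totals, the yield) are rebuilt from the weighed amounts at 90.80 pbw of glass at full precision, as they appear in the problem or answer text.
What the batch supplies per oxide:
  K2O: 14.89·0.6800 = 10.13 pbw
  ZrO2: 18.91·0.6761 = 12.79 pbw
  SrO: 19.15·0.7000 = 13.40 pbw
  SiO2: 18.91·0.3229 + 40.44·0.6332 = 31.71 pbw
  MgO: 8.843·0.2174 + 40.44·0.3173 + 5.433·0.9849 = 20.11 pbw
  CaO: 8.843·0.3018 = 2.669 pbw
LOI: 19.15·0.3000 + 8.843·0.4808 + 18.91·0.001000 + 40.44·0.04950 + 14.89·0.3200 + 5.433·0.01510 = 16.86 pbw
Glass mass = batch − LOI = 107.7 − 16.86 = 90.80 pbw (matching Σ of the oxides)
oxide / glass × 100 gives the wt %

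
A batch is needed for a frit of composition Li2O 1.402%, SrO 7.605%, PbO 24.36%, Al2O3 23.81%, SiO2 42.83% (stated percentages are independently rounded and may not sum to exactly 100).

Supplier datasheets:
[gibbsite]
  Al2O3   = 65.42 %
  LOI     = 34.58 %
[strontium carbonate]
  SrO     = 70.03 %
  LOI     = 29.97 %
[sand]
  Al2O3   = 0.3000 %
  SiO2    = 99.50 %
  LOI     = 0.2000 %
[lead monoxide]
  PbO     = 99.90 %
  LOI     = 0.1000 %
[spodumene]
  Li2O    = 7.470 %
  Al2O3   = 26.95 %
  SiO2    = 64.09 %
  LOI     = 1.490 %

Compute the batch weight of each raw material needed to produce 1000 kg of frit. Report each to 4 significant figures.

Batch per 1000 kg frit:
  gibbsite: 285.2 kg
  strontium carbonate: 108.6 kg
  sand: 309.6 kg
  lead monoxide: 243.8 kg
  spodumene: 187.7 kg
Total batch = 1135 kg; LOI loss = 134.8 kg; yield = 88.12%

Full precision is kept from first step to last — mid-chain values are displayed rounded off to 4 significant figures between the steps; each reported result takes a single rounding — the derived quantities are computed at exact precision (totals, five oxide percentages, yield, net glass mass, ignition loss) using the weight values for 1000 kg of glass precisely as stated by the question or the answer.
The oxide mass targets at 1000 kg frit:
  Li2O: 1.402% × 1000 = 14.02 kg
  SrO: 7.605% × 1000 = 76.05 kg
  PbO: 24.36% × 1000 = 243.6 kg
  Al2O3: 23.81% × 1000 = 238.1 kg
  SiO2: 42.83% × 1000 = 428.3 kg
Oxide-by-oxide audit given the weights on record, per the basis as stated (each sum matches its target mass exact up to rounding of places):
  Li2O: 187.7·0.07470 = 14.02 kg (target 14.02 kg)
  SrO: 108.6·0.7003 = 76.05 kg (target 76.05 kg)
  PbO: 243.8·0.9990 = 243.6 kg (target 243.6 kg)
  Al2O3: 285.2·0.6542 + 309.6·0.003000 + 187.7·0.2695 = 238.1 kg (target 238.1 kg)
  SiO2: 309.6·0.9950 + 187.7·0.6409 = 428.3 kg (target 428.3 kg)
The glass-mass cross-check: total batch − LOI = 1000 kg (the Σ of target masses is 1000 kg; with the basis standing at 1000 kg — differing by rounding only).
Whole-batch sum: Σ batch = 1135 kg; LOI loss = Σ batch·LOI = 134.8 kg; yield = glass ÷ total batch = 88.12%.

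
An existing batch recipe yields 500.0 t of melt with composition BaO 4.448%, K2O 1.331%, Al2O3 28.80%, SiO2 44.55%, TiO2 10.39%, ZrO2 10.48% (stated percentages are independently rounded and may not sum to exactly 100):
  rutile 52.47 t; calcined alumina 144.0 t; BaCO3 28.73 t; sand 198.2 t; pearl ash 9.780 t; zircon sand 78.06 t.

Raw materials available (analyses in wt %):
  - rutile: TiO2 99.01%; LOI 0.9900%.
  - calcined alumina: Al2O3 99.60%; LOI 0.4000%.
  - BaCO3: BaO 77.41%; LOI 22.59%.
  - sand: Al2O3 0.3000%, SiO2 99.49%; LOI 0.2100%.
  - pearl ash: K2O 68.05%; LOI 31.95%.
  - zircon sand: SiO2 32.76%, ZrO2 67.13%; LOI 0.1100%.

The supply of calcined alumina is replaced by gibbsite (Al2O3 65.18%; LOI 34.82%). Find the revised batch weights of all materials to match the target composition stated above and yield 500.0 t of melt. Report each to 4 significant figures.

Revised batch per 500.0 t melt:
  rutile: 52.47 t
  gibbsite: 220.0 t
  BaCO3: 28.73 t
  sand: 198.2 t
  pearl ash: 9.780 t
  zircon sand: 78.06 t
Total batch = 587.2 t; LOI loss = 87.24 t

All internal work runs at exact precision in all steps — mid-chain values appear, rounded to 4 significant figures, in the printout — each reported number carries a single rounding; all derived quantities (the six compositions, glass mass, the yield, the totals, ignition loss) are computed using the weight values on 500.0 t of glass in exact precision, as written in question or answer.
Oxide-by-oxide targets in 500.0 t melt:
  BaO: 4.448% × 500.0 = 22.24 t
  K2O: 1.331% × 500.0 = 6.655 t
  Al2O3: 28.80% × 500.0 = 144.0 t
  SiO2: 44.55% × 500.0 = 222.8 t
  TiO2: 10.39% × 500.0 = 51.95 t
  ZrO2: 10.48% × 500.0 = 52.40 t
Sums-versus-targets review on the weights just shown, under the basis named above (oxide sums agree with the targets modulo rounding of the values):
  BaO: 28.73·0.7741 = 22.24 t (target 22.24 t)
  K2O: 9.780·0.6805 = 6.655 t (target 6.655 t)
  Al2O3: 220.0·0.6518 + 198.2·0.003000 = 144.0 t (target 144.0 t)
  SiO2: 198.2·0.9949 + 78.06·0.3276 = 222.8 t (target 222.8 t)
  TiO2: 52.47·0.9901 = 51.95 t (target 51.95 t)
  ZrO2: 78.06·0.6713 = 52.40 t (target 52.40 t)
Mass balance on the glass: Σ batch − LOI loss = 500.0 t (oxide target masses add up to 500.0 t; with the basis standing at 500.0 t — deltas are rounding alone).
Total batch = Σ batch = 587.2 t; the LOI term Σ batch·LOI equals 87.24 t; yield: glass divided by total = 85.14%.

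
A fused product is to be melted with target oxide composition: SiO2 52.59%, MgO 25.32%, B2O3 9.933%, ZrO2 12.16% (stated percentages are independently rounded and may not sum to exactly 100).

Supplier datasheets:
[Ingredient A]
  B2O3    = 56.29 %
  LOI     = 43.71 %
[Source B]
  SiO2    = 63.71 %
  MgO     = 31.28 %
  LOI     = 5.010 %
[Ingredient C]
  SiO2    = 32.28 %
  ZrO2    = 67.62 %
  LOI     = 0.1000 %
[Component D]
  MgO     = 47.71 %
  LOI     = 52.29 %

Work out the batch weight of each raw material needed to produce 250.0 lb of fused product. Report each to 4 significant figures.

Intermediates are displayed, rounded to 4 significant figures, within the worked lines — the whole derivation maintains full float precision at all times — a single rounding yields every reported figure — the derived quantities (the four compositions, the totals, yield, ignition loss, glass mass) are rebuilt in full float precision starting from the weights on 250.0 lb of glass exactly as shown in the question or the answer.
Oxide mass targets, per 250.0 lb fused product:
  SiO2: 52.59% × 250.0 = 131.5 lb
  MgO: 25.32% × 250.0 = 63.30 lb
  B2O3: 9.933% × 250.0 = 24.83 lb
  ZrO2: 12.16% × 250.0 = 30.40 lb
Per-oxide balance check on the weights just shown, relative to the basis at hand (delivered sums recover each target up to rounding of the answer):
  SiO2: 183.6·0.6371 + 44.96·0.3228 = 131.5 lb (target 131.5 lb)
  MgO: 183.6·0.3128 + 12.31·0.4771 = 63.30 lb (target 63.30 lb)
  B2O3: 44.12·0.5629 = 24.84 lb (target 24.83 lb)
  ZrO2: 44.96·0.6762 = 30.40 lb (target 30.40 lb)
Mass balance on the glass: Σ batch − LOI loss = 250.0 lb (oxide target masses add up to 250.0 lb; the stated basis being 250.0 lb — deltas are rounding alone).
Batch grand total — Σ batch = 285.0 lb; the LOI term Σ batch·LOI equals 34.97 lb; glass ÷ batch gives a yield of 87.73%.

Batch per 250.0 lb fused product:
  Ingredient A: 44.12 lb
  Source B: 183.6 lb
  Ingredient C: 44.96 lb
  Component D: 12.31 lb
Total batch = 285.0 lb; LOI loss = 34.97 lb; yield = 87.73%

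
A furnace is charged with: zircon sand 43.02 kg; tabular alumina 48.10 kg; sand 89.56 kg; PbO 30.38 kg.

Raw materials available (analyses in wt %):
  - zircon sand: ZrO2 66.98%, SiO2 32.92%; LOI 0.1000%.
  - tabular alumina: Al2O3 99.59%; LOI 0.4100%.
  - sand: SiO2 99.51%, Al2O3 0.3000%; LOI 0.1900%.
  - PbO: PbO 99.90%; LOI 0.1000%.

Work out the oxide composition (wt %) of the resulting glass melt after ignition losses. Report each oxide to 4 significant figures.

Rounding to four significant digits governs each intermediate as shown — all internal work maintains full float precision at all times; a single rounding finalizes each reported result; all derived quantities (four oxide percentages, net glass mass, the yield, LOI, totals) are carried at exact precision from the weighed amounts at 210.6 kg of glass, exactly as shown in question or answer.
Delivered oxide masses:
  ZrO2: 43.02·0.6698 = 28.81 kg
  PbO: 30.38·0.9990 = 30.35 kg
  SiO2: 43.02·0.3292 + 89.56·0.9951 = 103.3 kg
  Al2O3: 48.10·0.9959 + 89.56·0.003000 = 48.17 kg
LOI: 43.02·0.001000 + 48.10·0.004100 + 89.56·0.001900 + 30.38·0.001000 = 0.4408 kg
Glass = total batch minus LOI = 211.1 − 0.4408 = 210.6 kg (equal to the oxide-mass sum)
each wt % is 100 × oxide ÷ glass

Glass mass = 210.6 kg (batch 211.1 − LOI 0.4408).
Composition: ZrO2 13.68%, PbO 14.41%, SiO2 49.04%, Al2O3 22.87%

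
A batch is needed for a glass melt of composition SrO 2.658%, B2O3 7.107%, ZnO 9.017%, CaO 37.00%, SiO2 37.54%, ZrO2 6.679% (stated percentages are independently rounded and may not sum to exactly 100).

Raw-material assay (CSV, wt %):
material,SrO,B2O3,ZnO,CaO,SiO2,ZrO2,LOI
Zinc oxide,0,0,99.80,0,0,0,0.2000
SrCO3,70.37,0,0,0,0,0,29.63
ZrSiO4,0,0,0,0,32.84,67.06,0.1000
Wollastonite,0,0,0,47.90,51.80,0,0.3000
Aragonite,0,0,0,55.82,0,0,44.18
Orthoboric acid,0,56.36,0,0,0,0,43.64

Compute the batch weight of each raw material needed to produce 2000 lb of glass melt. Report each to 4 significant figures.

Batch per 2000 lb glass melt:
  Zinc oxide: 180.7 lb
  SrCO3: 75.54 lb
  ZrSiO4: 199.2 lb
  Wollastonite: 1323 lb
  Aragonite: 190.3 lb
  Orthoboric acid: 252.2 lb
Total batch = 2221 lb; LOI loss = 221.0 lb; yield = 90.05%

Every computation runs at exact precision end to end — rounding to 4 significant digits governs every in-between result as displayed — every reported value is rounded only once — derived quantities (LOI, net glass mass, the yield, six oxide percentages, the totals) are re-derived from the weighed amounts on 2000 lb of glass in exact precision as set out in either problem or answer.
Target masses of each oxide per 2000 lb glass melt:
  SrO: 2.658% × 2000 = 53.16 lb
  B2O3: 7.107% × 2000 = 142.1 lb
  ZnO: 9.017% × 2000 = 180.3 lb
  CaO: 37.00% × 2000 = 740.0 lb
  SiO2: 37.54% × 2000 = 750.8 lb
  ZrO2: 6.679% × 2000 = 133.6 lb
A balance pass over the oxides, from the weights as reported, at the basis given (summed amounts equal target values exact up to rounding of places):
  SrO: 75.54·0.7037 = 53.16 lb (target 53.16 lb)
  B2O3: 252.2·0.5636 = 142.1 lb (target 142.1 lb)
  ZnO: 180.7·0.9980 = 180.3 lb (target 180.3 lb)
  CaO: 1323·0.4790 + 190.3·0.5582 = 739.9 lb (target 740.0 lb)
  SiO2: 199.2·0.3284 + 1323·0.5180 = 750.7 lb (target 750.8 lb)
  ZrO2: 199.2·0.6706 = 133.6 lb (target 133.6 lb)
Consistency of the glass mass: whole batch net of LOI = 2000 lb (summing oxide targets gives 2000 lb; versus the stated basis of 2000 lb — gaps are rounding artifacts).
Total batch = Σ batch = 2221 lb; LOI loss = Σ batch·LOI = 221.0 lb; as yield: glass ÷ batch → 90.05%.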